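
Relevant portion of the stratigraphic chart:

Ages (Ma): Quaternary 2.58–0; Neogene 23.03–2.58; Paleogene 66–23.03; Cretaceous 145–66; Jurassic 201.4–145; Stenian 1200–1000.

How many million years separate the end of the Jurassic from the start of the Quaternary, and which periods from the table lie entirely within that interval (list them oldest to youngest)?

142.42 million years; Cretaceous, Paleogene, Neogene

End of Jurassic = 145 Ma; start of Quaternary = 2.58 Ma.
Gap = 145 − 2.58 = 142.42 Myr.
Periods wholly inside 145–2.58 Ma: Cretaceous (145–66), Paleogene (66–23.03), Neogene (23.03–2.58).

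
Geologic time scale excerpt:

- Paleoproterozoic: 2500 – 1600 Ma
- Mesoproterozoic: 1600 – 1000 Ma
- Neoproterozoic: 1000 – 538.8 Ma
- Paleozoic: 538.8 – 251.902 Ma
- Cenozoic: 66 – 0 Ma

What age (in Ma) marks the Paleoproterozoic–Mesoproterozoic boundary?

1600 Ma

The Paleoproterozoic ends and the Mesoproterozoic begins at 1600 Ma.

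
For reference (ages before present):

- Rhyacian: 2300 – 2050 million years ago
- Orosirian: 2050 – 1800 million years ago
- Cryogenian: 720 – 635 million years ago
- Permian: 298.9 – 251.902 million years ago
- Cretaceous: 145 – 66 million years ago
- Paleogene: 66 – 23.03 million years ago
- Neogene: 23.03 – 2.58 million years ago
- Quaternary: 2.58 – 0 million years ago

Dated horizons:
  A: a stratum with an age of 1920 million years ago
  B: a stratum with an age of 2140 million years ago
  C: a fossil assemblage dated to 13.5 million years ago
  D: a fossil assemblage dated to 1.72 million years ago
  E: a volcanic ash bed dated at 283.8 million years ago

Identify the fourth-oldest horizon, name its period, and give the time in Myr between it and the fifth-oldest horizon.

Larger Ma means older, so oldest first: B 2140 > A 1920 > E 283.8 > C 13.5 > D 1.72.
Counting 4 along gives C (13.5 Ma); the excerpt puts that inside the Neogene, 23.03–2.58 Ma.
Next in line is D (1.72 Ma), and 13.5 − 1.72 = 11.78 Myr.

C, in the Neogene; 11.78 million years to D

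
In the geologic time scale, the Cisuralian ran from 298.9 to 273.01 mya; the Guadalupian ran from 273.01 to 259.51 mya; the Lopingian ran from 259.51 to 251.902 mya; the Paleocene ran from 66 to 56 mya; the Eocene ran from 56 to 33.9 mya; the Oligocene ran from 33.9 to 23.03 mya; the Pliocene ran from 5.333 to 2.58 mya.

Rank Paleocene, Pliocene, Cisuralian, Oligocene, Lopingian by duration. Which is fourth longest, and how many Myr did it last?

Durations: Paleocene 10; Pliocene 2.753; Cisuralian 25.89; Oligocene 10.87; Lopingian 7.608 Myr.
Sorted longest-first: Cisuralian (25.89), Oligocene (10.87), Paleocene (10), Lopingian (7.608), Pliocene (2.753).
The fourth longest is Lopingian at 7.608 Myr.

Lopingian, 7.608 million years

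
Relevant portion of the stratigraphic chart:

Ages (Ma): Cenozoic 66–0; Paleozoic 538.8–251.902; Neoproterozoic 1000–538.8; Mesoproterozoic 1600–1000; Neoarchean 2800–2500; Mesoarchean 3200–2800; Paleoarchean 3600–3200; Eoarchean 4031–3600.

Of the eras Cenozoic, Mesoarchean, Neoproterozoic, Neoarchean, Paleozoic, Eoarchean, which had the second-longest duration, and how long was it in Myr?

Start − end for each: Cenozoic 66 − 0 = 66; Mesoarchean 3200 − 2800 = 400; Neoproterozoic 1000 − 538.8 = 461.2; Neoarchean 2800 − 2500 = 300; Paleozoic 538.8 − 251.902 = 286.898; Eoarchean 4031 − 3600 = 431.
Ranking these from longest: Neoproterozoic > Eoarchean > Mesoarchean > Neoarchean > Paleozoic > Cenozoic.
Position 2 in that ranking is Eoarchean, which lasted 431 Myr.

Eoarchean, 431 million years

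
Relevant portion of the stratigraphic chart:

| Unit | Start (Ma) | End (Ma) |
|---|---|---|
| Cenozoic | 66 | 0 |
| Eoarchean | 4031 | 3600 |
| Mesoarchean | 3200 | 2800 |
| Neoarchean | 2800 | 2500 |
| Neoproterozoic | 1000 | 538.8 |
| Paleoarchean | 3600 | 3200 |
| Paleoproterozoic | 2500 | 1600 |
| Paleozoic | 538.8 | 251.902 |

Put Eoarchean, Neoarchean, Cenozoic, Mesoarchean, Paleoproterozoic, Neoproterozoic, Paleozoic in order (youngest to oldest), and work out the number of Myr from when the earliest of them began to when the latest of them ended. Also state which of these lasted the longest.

Cenozoic → Paleozoic → Neoproterozoic → Paleoproterozoic → Neoarchean → Mesoarchean → Eoarchean; total span 4031 Myr; longest is Paleoproterozoic

Start ages (Ma): Eoarchean 4031, Mesoarchean 3200, Neoarchean 2800, Paleoproterozoic 2500, Neoproterozoic 1000, Paleozoic 538.8, Cenozoic 66.
Ordered youngest to oldest: Cenozoic, Paleozoic, Neoproterozoic, Paleoproterozoic, Neoarchean, Mesoarchean, Eoarchean.
Span = 4031 − 0 = 4031 Myr.
Durations: Neoproterozoic 461.2, Neoarchean 300, Paleoproterozoic 900, Paleozoic 286.898, Eoarchean 431, Mesoarchean 400, Cenozoic 66 → longest is Paleoproterozoic (900 Myr).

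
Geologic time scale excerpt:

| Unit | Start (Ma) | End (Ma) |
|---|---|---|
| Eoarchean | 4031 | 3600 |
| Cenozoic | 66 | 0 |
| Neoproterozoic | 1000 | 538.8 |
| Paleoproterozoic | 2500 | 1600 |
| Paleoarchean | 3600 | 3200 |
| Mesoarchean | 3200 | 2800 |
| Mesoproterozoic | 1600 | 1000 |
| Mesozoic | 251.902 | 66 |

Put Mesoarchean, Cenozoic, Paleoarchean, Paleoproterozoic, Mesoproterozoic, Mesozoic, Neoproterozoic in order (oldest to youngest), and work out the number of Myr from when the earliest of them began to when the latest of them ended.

Paleoarchean → Mesoarchean → Paleoproterozoic → Mesoproterozoic → Neoproterozoic → Mesozoic → Cenozoic; total span 3600 Myr

Start ages (Ma): Paleoarchean 3600, Mesoarchean 3200, Paleoproterozoic 2500, Mesoproterozoic 1600, Neoproterozoic 1000, Mesozoic 251.902, Cenozoic 66.
Ordered oldest to youngest: Paleoarchean, Mesoarchean, Paleoproterozoic, Mesoproterozoic, Neoproterozoic, Mesozoic, Cenozoic.
Span = 3600 − 0 = 3600 Myr.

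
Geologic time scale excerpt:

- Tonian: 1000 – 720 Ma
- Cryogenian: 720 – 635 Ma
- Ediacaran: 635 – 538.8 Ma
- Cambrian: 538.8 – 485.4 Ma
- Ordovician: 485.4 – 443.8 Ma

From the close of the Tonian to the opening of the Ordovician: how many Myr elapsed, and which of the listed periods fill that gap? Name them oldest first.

234.6 million years; Cryogenian, Ediacaran, Cambrian

End of Tonian = 720 Ma; start of Ordovician = 485.4 Ma.
Gap = 720 − 485.4 = 234.6 Myr.
Periods wholly inside 720–485.4 Ma: Cryogenian (720–635), Ediacaran (635–538.8), Cambrian (538.8–485.4).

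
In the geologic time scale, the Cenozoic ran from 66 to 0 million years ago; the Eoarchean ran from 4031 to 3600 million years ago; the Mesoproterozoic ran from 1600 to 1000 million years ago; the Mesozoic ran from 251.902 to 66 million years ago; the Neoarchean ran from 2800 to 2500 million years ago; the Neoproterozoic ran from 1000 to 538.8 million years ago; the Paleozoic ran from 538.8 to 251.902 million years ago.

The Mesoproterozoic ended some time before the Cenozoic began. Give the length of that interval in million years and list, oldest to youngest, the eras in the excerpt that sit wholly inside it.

934 million years; Neoproterozoic, Paleozoic, Mesozoic

The Mesoproterozoic closes at 1000 Ma and the Cenozoic opens at 66 Ma, so the interval is 1000 − 66 = 934 Myr.
An era fits inside if it starts at or after 1000 Ma and ends at or before 66 Ma; oldest first that gives Neoproterozoic, Paleozoic, Mesozoic.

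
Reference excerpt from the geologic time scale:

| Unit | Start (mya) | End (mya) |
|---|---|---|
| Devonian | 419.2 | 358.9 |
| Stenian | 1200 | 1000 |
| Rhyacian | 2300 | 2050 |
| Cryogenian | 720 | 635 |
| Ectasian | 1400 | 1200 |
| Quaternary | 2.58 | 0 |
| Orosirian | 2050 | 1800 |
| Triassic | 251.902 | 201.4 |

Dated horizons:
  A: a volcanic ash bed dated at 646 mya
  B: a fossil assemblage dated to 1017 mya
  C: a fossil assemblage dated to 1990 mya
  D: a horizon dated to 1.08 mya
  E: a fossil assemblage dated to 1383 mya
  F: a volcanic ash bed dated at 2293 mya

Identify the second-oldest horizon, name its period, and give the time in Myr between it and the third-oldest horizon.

Larger Ma means older, so oldest first: F 2293 > C 1990 > E 1383 > B 1017 > A 646 > D 1.08.
Counting 2 along gives C (1990 Ma); the excerpt puts that inside the Orosirian, 2050–1800 Ma.
Next in line is E (1383 Ma), and 1990 − 1383 = 607 Myr.

C, in the Orosirian; 607 million years to E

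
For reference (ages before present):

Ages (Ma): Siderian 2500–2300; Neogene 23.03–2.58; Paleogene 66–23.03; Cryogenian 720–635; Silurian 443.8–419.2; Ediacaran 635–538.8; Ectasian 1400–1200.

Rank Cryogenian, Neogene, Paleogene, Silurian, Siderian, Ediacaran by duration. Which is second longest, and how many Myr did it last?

Durations: Cryogenian 85; Neogene 20.45; Paleogene 42.97; Silurian 24.6; Siderian 200; Ediacaran 96.2 Myr.
Sorted longest-first: Siderian (200), Ediacaran (96.2), Cryogenian (85), Paleogene (42.97), Silurian (24.6), Neogene (20.45).
The second longest is Ediacaran at 96.2 Myr.

Ediacaran, 96.2 million years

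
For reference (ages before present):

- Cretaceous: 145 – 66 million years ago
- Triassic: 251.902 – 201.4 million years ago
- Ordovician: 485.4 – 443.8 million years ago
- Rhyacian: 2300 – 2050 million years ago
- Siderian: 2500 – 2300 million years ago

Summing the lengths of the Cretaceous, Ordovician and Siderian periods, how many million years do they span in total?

320.6 million years

Duration is start − end for each: (145 − 66) + (485.4 − 443.8) + (2500 − 2300).
That is 79 + 41.6 + 200, which totals 320.6 million years.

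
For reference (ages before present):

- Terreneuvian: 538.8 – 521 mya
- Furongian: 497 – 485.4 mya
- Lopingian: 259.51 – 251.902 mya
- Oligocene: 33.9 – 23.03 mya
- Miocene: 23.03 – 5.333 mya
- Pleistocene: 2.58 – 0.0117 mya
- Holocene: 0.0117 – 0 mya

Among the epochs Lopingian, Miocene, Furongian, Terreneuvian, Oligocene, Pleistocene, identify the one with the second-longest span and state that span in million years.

Miocene, 17.697 million years

Start − end for each: Lopingian 259.51 − 251.902 = 7.608; Miocene 23.03 − 5.333 = 17.697; Furongian 497 − 485.4 = 11.6; Terreneuvian 538.8 − 521 = 17.8; Oligocene 33.9 − 23.03 = 10.87; Pleistocene 2.58 − 0.0117 = 2.5683.
Ranking these from longest: Terreneuvian > Miocene > Furongian > Oligocene > Lopingian > Pleistocene.
Position 2 in that ranking is Miocene, which lasted 17.697 Myr.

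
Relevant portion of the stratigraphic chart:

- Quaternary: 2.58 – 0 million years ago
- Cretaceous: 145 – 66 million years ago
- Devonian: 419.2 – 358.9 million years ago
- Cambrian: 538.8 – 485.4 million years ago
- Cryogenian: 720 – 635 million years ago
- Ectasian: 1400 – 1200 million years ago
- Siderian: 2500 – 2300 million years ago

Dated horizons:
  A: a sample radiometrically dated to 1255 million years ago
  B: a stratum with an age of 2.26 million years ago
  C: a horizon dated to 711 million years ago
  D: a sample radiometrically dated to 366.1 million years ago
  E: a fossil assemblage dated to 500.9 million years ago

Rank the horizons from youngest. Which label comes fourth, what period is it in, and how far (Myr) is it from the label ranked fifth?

C, in the Cryogenian; 544 million years to A

Sorted youngest-first by Ma: B (2.26), D (366.1), E (500.9), C (711), A (1255).
The fourth youngest is C at 711 Ma, which lies in 720–635 Ma: the Cryogenian.
The fifth youngest is A at 1255 Ma; separation = |711 − 1255| = 544 Myr.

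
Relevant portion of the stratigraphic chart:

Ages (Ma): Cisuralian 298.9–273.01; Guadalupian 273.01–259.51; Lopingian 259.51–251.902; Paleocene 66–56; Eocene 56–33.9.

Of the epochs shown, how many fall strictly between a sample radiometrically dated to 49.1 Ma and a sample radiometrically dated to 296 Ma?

The older date is 296 Ma and the younger is 49.1 Ma.
Epochs with start < 296 and end > 49.1 Ma: Guadalupian (273.01–259.51), Lopingian (259.51–251.902), Paleocene (66–56).
That is 3 complete epochs.

3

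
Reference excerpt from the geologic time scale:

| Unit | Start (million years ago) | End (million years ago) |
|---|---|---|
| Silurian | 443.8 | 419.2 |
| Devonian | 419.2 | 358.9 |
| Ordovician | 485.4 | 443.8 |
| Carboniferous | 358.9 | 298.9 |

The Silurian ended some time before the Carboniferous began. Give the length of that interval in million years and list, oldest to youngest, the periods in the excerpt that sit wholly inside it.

End of Silurian = 419.2 Ma; start of Carboniferous = 358.9 Ma.
Gap = 419.2 − 358.9 = 60.3 Myr.
Periods wholly inside 419.2–358.9 Ma: Devonian (419.2–358.9).

60.3 million years; Devonian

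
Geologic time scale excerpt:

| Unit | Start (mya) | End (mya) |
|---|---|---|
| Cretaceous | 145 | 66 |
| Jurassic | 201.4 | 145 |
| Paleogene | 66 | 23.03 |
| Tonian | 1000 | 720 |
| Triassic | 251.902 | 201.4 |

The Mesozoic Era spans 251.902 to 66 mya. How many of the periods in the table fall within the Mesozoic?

3

Periods inside 251.902–66 Ma: Triassic, Jurassic, Cretaceous — 3 in total.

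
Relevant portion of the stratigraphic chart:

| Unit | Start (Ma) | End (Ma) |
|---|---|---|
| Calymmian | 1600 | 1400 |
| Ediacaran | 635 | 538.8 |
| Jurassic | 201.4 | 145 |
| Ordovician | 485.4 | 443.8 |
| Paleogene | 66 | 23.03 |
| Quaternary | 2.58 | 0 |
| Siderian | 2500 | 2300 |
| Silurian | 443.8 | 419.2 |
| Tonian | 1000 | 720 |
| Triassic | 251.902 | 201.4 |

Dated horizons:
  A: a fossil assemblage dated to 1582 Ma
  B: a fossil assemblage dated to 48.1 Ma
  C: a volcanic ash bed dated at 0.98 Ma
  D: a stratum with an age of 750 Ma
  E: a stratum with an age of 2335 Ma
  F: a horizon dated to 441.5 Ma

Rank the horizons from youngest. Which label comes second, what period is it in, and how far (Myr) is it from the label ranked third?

B, in the Paleogene; 393.4 million years to F

Sorted youngest-first by Ma: C (0.98), B (48.1), F (441.5), D (750), A (1582), E (2335).
The second youngest is B at 48.1 Ma, which lies in 66–23.03 Ma: the Paleogene.
The third youngest is F at 441.5 Ma; separation = |48.1 − 441.5| = 393.4 Myr.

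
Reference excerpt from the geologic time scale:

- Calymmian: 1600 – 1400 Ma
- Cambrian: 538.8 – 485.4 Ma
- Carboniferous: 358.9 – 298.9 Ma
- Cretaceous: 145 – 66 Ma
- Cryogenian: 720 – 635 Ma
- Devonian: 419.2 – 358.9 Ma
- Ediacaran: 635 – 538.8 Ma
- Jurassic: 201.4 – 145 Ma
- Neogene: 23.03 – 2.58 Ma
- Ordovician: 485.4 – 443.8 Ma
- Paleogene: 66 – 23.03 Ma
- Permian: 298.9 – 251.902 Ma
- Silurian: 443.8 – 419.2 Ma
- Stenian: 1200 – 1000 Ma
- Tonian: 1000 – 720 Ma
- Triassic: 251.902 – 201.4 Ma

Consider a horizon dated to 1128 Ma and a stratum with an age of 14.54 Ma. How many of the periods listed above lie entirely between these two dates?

The older date is 1128 Ma and the younger is 14.54 Ma.
Periods with start < 1128 and end > 14.54 Ma: Tonian (1000–720), Cryogenian (720–635), Ediacaran (635–538.8), Cambrian (538.8–485.4), Ordovician (485.4–443.8), Silurian (443.8–419.2), Devonian (419.2–358.9), Carboniferous (358.9–298.9), Permian (298.9–251.902), Triassic (251.902–201.4), Jurassic (201.4–145), Cretaceous (145–66), Paleogene (66–23.03).
That is 13 complete periods.

13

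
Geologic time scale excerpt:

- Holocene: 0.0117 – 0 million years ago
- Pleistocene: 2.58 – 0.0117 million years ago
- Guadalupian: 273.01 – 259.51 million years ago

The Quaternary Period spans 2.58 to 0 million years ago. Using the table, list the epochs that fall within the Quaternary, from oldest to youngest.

Epochs with both bounds inside 2.58–0 Ma: Pleistocene (2.58–0.0117), Holocene (0.0117–0).

Pleistocene, Holocene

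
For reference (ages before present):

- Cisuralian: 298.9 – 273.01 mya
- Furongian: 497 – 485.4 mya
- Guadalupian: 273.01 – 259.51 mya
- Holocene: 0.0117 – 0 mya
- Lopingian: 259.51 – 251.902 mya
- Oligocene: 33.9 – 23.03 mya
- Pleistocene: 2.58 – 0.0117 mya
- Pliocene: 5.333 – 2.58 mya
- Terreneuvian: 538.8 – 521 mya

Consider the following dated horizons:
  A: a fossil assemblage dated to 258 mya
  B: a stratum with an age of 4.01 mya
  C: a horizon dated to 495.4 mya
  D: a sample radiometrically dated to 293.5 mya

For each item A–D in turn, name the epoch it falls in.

A — Lopingian; B — Pliocene; C — Furongian; D — Cisuralian

Match each age against the start–end ranges in the excerpt: A = 258 Ma → Lopingian (259.51–251.902); B = 4.01 Ma → Pliocene (5.333–2.58); C = 495.4 Ma → Furongian (497–485.4); D = 293.5 Ma → Cisuralian (298.9–273.01).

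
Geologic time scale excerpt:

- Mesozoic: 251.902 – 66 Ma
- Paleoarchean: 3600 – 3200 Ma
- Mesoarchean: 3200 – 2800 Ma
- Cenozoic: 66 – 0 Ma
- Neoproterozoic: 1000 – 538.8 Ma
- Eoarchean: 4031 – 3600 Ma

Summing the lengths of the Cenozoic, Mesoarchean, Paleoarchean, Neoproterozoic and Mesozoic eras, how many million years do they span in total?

Each duration: Cenozoic = 66; Mesoarchean = 400; Paleoarchean = 400; Neoproterozoic = 461.2; Mesozoic = 185.902.
Sum: 66 + 400 + 400 + 461.2 + 185.902 = 1513.102 Myr.

1513.102 million years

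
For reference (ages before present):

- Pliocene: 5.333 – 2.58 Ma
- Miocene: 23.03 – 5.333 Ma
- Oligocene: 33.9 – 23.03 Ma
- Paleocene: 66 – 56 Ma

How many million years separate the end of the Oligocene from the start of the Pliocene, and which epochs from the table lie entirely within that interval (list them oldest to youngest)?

End of Oligocene = 23.03 Ma; start of Pliocene = 5.333 Ma.
Gap = 23.03 − 5.333 = 17.697 Myr.
Epochs wholly inside 23.03–5.333 Ma: Miocene (23.03–5.333).

17.697 million years; Miocene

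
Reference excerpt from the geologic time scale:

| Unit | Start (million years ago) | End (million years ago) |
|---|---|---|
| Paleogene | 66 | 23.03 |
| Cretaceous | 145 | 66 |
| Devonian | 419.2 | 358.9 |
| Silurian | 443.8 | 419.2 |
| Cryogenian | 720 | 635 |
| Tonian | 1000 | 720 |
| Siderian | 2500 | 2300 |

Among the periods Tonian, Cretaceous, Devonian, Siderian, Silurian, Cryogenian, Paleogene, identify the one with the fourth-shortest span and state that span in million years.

Cretaceous, 79 million years

Start − end for each: Tonian 1000 − 720 = 280; Cretaceous 145 − 66 = 79; Devonian 419.2 − 358.9 = 60.3; Siderian 2500 − 2300 = 200; Silurian 443.8 − 419.2 = 24.6; Cryogenian 720 − 635 = 85; Paleogene 66 − 23.03 = 42.97.
Ranking these from shortest: Silurian < Paleogene < Devonian < Cretaceous < Cryogenian < Siderian < Tonian.
Position 4 in that ranking is Cretaceous, which lasted 79 Myr.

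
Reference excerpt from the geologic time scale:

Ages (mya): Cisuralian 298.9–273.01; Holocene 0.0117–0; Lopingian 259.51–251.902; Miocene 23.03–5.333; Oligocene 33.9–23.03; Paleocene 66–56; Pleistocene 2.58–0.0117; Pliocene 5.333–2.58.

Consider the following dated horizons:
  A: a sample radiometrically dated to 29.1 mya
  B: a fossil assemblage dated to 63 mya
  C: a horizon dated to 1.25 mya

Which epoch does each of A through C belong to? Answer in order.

Match each age against the start–end ranges in the excerpt: A = 29.1 Ma → Oligocene (33.9–23.03); B = 63 Ma → Paleocene (66–56); C = 1.25 Ma → Pleistocene (2.58–0.0117).

A — Oligocene; B — Paleocene; C — Pleistocene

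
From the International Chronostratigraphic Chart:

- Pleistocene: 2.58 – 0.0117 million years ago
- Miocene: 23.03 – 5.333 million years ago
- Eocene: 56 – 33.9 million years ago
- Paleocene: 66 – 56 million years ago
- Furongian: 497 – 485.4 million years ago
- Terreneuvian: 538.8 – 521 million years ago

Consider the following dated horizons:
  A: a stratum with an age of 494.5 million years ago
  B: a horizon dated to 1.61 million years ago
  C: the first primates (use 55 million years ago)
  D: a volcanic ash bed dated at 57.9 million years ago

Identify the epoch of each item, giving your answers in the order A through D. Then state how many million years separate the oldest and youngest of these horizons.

A — Furongian; B — Pleistocene; C — Eocene; D — Paleocene; span 492.89 million years

Match each age against the start–end ranges in the excerpt: A = 494.5 Ma → Furongian (497–485.4); B = 1.61 Ma → Pleistocene (2.58–0.0117); C = 55 Ma → Eocene (56–33.9); D = 57.9 Ma → Paleocene (66–56).
The largest age is 494.5 Ma and the smallest is 1.61 Ma; their difference is 492.89 Myr.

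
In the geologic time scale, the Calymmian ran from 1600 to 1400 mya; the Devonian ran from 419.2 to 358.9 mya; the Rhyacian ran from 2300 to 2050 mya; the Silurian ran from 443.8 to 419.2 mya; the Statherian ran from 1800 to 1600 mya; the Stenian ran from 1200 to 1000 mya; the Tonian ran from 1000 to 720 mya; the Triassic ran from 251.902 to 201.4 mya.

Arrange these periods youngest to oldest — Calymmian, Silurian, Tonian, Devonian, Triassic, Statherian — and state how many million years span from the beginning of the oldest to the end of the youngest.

From the excerpt: Calymmian 1600–1400; Silurian 443.8–419.2; Tonian 1000–720; Devonian 419.2–358.9; Triassic 251.902–201.4; Statherian 1800–1600 (Ma).
Larger Ma is earlier, so the oldest is Statherian and the youngest is Triassic; youngest to oldest: Triassic, Devonian, Silurian, Tonian, Calymmian, Statherian.
Oldest start 1800 minus youngest end 201.4 gives 1598.6 Myr overall.

Triassic, Devonian, Silurian, Tonian, Calymmian, Statherian; total span 1598.6 Myr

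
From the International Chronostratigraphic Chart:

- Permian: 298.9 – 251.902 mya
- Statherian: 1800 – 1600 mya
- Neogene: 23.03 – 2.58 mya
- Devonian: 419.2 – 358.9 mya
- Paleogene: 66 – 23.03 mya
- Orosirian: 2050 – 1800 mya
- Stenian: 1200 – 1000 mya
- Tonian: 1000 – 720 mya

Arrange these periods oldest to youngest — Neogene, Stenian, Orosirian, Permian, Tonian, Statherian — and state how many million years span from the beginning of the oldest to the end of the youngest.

Orosirian, Statherian, Stenian, Tonian, Permian, Neogene; total span 2047.42 Myr

From the excerpt: Neogene 23.03–2.58; Stenian 1200–1000; Orosirian 2050–1800; Permian 298.9–251.902; Tonian 1000–720; Statherian 1800–1600 (Ma).
Larger Ma is earlier, so the oldest is Orosirian and the youngest is Neogene; oldest to youngest: Orosirian, Statherian, Stenian, Tonian, Permian, Neogene.
Oldest start 2050 minus youngest end 2.58 gives 2047.42 Myr overall.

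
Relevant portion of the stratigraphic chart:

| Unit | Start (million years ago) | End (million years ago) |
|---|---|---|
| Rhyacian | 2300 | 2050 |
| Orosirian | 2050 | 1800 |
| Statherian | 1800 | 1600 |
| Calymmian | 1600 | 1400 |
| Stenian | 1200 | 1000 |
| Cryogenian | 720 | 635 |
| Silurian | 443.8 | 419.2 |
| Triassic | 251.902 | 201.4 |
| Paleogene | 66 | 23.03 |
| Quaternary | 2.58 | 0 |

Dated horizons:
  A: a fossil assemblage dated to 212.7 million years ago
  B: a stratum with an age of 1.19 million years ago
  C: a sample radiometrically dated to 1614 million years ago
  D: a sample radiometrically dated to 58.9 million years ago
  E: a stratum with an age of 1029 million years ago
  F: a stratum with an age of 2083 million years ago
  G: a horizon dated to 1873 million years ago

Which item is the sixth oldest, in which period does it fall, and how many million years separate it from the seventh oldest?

Sorted oldest-first by Ma: F (2083), G (1873), C (1614), E (1029), A (212.7), D (58.9), B (1.19).
The sixth oldest is D at 58.9 Ma, which lies in 66–23.03 Ma: the Paleogene.
The seventh oldest is B at 1.19 Ma; separation = |58.9 − 1.19| = 57.71 Myr.

D, in the Paleogene; 57.71 million years to B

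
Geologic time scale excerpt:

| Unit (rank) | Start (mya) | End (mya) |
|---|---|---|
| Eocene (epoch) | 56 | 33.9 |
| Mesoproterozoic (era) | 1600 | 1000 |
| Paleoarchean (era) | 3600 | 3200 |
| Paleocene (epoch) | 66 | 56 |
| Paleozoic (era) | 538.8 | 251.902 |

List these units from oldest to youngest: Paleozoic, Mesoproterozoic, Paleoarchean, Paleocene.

Paleoarchean → Mesoproterozoic → Paleozoic → Paleocene

The oldest of these is Paleoarchean (starts 3600 Ma) and the youngest is Paleocene (ends 56 Ma).
In between, by decreasing start age: Mesoproterozoic (1600), Paleozoic (538.8).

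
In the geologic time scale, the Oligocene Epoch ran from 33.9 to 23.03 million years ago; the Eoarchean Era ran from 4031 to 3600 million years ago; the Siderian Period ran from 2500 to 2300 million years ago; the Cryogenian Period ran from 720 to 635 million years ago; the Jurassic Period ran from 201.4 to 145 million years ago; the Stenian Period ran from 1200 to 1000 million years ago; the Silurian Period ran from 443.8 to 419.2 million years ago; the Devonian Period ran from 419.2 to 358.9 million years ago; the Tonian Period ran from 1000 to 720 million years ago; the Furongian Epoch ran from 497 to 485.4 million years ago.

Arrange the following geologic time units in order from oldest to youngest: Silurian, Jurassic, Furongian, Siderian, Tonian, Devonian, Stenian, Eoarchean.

The oldest of these is Eoarchean (starts 4031 Ma) and the youngest is Jurassic (ends 145 Ma).
In between, by decreasing start age: Siderian (2500), Stenian (1200), Tonian (1000), Furongian (497), Silurian (443.8), Devonian (419.2).

Eoarchean, Siderian, Stenian, Tonian, Furongian, Silurian, Devonian, Jurassic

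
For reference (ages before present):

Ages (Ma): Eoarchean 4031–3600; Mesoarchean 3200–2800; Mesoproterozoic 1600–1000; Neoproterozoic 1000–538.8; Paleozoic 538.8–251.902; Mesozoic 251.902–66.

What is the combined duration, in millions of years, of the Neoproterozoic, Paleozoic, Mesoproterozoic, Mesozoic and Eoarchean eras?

Duration is start − end for each: (1000 − 538.8) + (538.8 − 251.902) + (1600 − 1000) + (251.902 − 66) + (4031 − 3600).
That is 461.2 + 286.898 + 600 + 185.902 + 431, which totals 1965 million years.

1965 million years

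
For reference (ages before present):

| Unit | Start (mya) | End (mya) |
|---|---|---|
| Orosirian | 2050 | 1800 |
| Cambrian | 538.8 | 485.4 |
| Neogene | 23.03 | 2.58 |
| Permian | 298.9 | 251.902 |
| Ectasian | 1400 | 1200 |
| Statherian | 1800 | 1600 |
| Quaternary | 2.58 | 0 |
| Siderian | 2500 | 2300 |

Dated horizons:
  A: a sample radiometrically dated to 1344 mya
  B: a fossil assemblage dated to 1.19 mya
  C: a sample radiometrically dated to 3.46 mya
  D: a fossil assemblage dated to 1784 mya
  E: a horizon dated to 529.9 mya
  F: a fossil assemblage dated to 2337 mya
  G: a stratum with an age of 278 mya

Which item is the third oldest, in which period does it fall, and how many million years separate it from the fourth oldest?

Larger Ma means older, so oldest first: F 2337 > D 1784 > A 1344 > E 529.9 > G 278 > C 3.46 > B 1.19.
Counting 3 along gives A (1344 Ma); the excerpt puts that inside the Ectasian, 1400–1200 Ma.
Next in line is E (529.9 Ma), and 1344 − 529.9 = 814.1 Myr.

A, in the Ectasian; 814.1 million years to E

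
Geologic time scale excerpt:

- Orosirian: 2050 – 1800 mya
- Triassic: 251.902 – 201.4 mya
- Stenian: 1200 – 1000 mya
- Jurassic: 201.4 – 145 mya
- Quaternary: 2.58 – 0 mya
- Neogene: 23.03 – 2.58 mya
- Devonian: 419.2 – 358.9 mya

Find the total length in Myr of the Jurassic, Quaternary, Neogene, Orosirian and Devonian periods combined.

Duration is start − end for each: (201.4 − 145) + (2.58 − 0) + (23.03 − 2.58) + (2050 − 1800) + (419.2 − 358.9).
That is 56.4 + 2.58 + 20.45 + 250 + 60.3, which totals 389.73 million years.

389.73 million years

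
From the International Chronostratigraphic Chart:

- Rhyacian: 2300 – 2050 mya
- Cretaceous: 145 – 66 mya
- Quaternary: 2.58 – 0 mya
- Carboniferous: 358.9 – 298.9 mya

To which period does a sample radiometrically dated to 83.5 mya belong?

83.5 Ma lies between 145 and 66 Ma, so it falls in the Cretaceous.

Cretaceous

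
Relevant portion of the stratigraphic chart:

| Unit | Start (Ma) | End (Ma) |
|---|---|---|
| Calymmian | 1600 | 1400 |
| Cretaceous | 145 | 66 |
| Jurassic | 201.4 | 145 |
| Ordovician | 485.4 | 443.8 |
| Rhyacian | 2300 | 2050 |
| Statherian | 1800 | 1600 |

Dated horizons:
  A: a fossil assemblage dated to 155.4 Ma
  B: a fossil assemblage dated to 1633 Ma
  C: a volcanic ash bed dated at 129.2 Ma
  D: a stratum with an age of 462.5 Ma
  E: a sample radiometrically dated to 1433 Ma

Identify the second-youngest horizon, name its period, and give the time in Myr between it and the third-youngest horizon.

A, in the Jurassic; 307.1 million years to D

Sorted youngest-first by Ma: C (129.2), A (155.4), D (462.5), E (1433), B (1633).
The second youngest is A at 155.4 Ma, which lies in 201.4–145 Ma: the Jurassic.
The third youngest is D at 462.5 Ma; separation = |155.4 − 462.5| = 307.1 Myr.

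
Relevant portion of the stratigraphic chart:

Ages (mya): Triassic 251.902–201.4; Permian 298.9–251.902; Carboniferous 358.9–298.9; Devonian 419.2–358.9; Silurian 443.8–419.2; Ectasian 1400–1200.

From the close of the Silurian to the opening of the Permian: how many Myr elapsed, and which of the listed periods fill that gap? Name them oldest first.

120.3 million years; Devonian, Carboniferous

End of Silurian = 419.2 Ma; start of Permian = 298.9 Ma.
Gap = 419.2 − 298.9 = 120.3 Myr.
Periods wholly inside 419.2–298.9 Ma: Devonian (419.2–358.9), Carboniferous (358.9–298.9).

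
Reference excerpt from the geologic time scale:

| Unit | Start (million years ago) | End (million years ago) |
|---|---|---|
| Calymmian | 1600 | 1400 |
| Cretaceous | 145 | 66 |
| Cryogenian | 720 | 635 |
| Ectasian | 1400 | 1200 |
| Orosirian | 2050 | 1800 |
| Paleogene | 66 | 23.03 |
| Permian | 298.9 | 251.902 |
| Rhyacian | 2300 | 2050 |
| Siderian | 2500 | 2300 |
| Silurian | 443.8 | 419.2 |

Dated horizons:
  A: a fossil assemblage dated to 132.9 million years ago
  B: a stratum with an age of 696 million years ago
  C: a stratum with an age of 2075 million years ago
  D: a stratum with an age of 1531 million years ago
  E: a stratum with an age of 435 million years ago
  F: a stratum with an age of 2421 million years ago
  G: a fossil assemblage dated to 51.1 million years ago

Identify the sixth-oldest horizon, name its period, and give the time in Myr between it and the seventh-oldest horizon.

A, in the Cretaceous; 81.8 million years to G

Sorted oldest-first by Ma: F (2421), C (2075), D (1531), B (696), E (435), A (132.9), G (51.1).
The sixth oldest is A at 132.9 Ma, which lies in 145–66 Ma: the Cretaceous.
The seventh oldest is G at 51.1 Ma; separation = |132.9 − 51.1| = 81.8 Myr.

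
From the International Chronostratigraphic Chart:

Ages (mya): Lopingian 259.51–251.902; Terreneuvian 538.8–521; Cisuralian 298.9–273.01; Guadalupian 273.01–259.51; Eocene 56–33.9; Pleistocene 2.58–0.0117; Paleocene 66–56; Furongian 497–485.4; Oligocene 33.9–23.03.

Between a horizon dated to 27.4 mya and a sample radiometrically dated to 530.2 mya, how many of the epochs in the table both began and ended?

6

530.2 Ma sits inside the Terreneuvian (538.8–521) and 27.4 Ma inside the Oligocene (33.9–23.03); neither of those is wholly between the two dates.
The listed epochs lying completely between them are Furongian, Cisuralian, Guadalupian, Lopingian, Paleocene, Eocene — 6 in all.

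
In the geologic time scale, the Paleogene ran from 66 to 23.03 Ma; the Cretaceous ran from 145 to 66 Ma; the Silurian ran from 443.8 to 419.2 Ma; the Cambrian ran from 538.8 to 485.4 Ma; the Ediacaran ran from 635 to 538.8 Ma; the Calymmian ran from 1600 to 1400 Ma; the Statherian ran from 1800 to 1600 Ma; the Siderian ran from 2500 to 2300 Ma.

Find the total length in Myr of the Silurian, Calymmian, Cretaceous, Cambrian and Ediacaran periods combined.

Each duration: Silurian = 24.6; Calymmian = 200; Cretaceous = 79; Cambrian = 53.4; Ediacaran = 96.2.
Sum: 24.6 + 200 + 79 + 53.4 + 96.2 = 453.2 Myr.

453.2 million years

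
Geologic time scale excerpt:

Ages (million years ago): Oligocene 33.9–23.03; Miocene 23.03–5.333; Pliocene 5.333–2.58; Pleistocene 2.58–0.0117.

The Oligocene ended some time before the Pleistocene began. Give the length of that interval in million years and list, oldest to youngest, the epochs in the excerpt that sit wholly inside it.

20.45 million years; Miocene, Pliocene

End of Oligocene = 23.03 Ma; start of Pleistocene = 2.58 Ma.
Gap = 23.03 − 2.58 = 20.45 Myr.
Epochs wholly inside 23.03–2.58 Ma: Miocene (23.03–5.333), Pliocene (5.333–2.58).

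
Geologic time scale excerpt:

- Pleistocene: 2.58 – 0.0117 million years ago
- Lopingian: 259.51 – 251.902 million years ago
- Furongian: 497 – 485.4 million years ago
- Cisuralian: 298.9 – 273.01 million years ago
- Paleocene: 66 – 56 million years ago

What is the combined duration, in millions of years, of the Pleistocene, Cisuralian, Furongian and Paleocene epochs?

50.0583 million years

Each duration: Pleistocene = 2.5683; Cisuralian = 25.89; Furongian = 11.6; Paleocene = 10.
Sum: 2.5683 + 25.89 + 11.6 + 10 = 50.0583 Myr.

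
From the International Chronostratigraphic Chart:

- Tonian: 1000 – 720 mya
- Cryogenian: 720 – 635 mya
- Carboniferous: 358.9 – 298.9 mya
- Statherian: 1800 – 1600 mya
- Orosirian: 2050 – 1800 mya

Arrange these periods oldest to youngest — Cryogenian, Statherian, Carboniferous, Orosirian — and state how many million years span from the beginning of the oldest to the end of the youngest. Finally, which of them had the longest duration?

Start ages (Ma): Orosirian 2050, Statherian 1800, Cryogenian 720, Carboniferous 358.9.
Ordered oldest to youngest: Orosirian, Statherian, Cryogenian, Carboniferous.
Span = 2050 − 298.9 = 1751.1 Myr.
Durations: Carboniferous 60, Statherian 200, Orosirian 250, Cryogenian 85 → longest is Orosirian (250 Myr).

Orosirian → Statherian → Cryogenian → Carboniferous; total span 1751.1 Myr; longest is Orosirian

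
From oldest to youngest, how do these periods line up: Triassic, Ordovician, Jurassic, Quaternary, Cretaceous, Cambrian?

Cambrian, Ordovician, Triassic, Jurassic, Cretaceous, Quaternary

Era membership (oldest first within each) — Paleozoic: Cambrian, Ordovician; Mesozoic: Triassic, Jurassic, Cretaceous; Cenozoic: Quaternary. Paleozoic precedes Mesozoic, which precedes Cenozoic. Concatenating the groups in that era order gives oldest to youngest directly.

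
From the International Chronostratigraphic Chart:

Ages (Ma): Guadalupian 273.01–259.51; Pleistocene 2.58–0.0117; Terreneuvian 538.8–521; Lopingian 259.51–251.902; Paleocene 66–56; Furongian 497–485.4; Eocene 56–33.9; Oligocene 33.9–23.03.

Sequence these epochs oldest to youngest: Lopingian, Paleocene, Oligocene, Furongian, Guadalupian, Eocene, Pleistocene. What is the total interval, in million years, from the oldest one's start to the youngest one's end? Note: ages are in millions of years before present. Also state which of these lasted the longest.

Start ages (Ma): Furongian 497, Guadalupian 273.01, Lopingian 259.51, Paleocene 66, Eocene 56, Oligocene 33.9, Pleistocene 2.58.
Ordered oldest to youngest: Furongian, Guadalupian, Lopingian, Paleocene, Eocene, Oligocene, Pleistocene.
Span = 497 − 0.0117 = 496.9883 Myr.
Durations: Lopingian 7.608, Oligocene 10.87, Pleistocene 2.5683, Furongian 11.6, Eocene 22.1, Guadalupian 13.5, Paleocene 10 → longest is Eocene (22.1 Myr).

Furongian, Guadalupian, Lopingian, Paleocene, Eocene, Oligocene, Pleistocene; total span 496.9883 Myr; longest is Eocene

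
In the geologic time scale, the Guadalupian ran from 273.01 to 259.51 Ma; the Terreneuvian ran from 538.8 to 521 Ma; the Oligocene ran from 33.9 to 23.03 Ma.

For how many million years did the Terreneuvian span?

538.8 − 521 = 17.8 million years.

17.8 million years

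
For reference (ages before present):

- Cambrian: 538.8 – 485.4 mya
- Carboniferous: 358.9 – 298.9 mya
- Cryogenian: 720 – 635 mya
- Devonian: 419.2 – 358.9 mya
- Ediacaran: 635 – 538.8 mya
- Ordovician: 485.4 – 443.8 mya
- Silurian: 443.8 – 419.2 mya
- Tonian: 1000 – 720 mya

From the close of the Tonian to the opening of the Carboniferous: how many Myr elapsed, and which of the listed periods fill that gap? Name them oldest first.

The Tonian closes at 720 Ma and the Carboniferous opens at 358.9 Ma, so the interval is 720 − 358.9 = 361.1 Myr.
A period fits inside if it starts at or after 720 Ma and ends at or before 358.9 Ma; oldest first that gives Cryogenian, Ediacaran, Cambrian, Ordovician, Silurian, Devonian.

361.1 million years; Cryogenian, Ediacaran, Cambrian, Ordovician, Silurian, Devonian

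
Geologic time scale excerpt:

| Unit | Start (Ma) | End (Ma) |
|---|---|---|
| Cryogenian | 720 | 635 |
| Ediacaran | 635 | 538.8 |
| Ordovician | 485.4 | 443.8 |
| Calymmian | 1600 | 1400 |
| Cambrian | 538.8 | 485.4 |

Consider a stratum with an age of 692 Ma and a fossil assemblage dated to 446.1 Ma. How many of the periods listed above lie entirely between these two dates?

692 Ma sits inside the Cryogenian (720–635) and 446.1 Ma inside the Ordovician (485.4–443.8); neither of those is wholly between the two dates.
The listed periods lying completely between them are Ediacaran, Cambrian — 2 in all.

2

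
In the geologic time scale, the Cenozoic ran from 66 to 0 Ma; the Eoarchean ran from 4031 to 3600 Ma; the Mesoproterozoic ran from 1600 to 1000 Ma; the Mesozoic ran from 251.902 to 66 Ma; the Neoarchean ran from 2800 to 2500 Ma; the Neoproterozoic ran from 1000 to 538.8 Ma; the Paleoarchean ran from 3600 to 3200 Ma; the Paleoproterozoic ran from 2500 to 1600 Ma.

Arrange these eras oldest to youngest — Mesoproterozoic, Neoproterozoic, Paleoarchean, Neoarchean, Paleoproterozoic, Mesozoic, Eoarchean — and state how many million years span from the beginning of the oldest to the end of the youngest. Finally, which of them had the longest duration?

Start ages (Ma): Eoarchean 4031, Paleoarchean 3600, Neoarchean 2800, Paleoproterozoic 2500, Mesoproterozoic 1600, Neoproterozoic 1000, Mesozoic 251.902.
Ordered oldest to youngest: Eoarchean, Paleoarchean, Neoarchean, Paleoproterozoic, Mesoproterozoic, Neoproterozoic, Mesozoic.
Span = 4031 − 66 = 3965 Myr.
Durations: Mesoproterozoic 600, Eoarchean 431, Neoarchean 300, Paleoarchean 400, Mesozoic 185.902, Neoproterozoic 461.2, Paleoproterozoic 900 → longest is Paleoproterozoic (900 Myr).

Eoarchean, Paleoarchean, Neoarchean, Paleoproterozoic, Mesoproterozoic, Neoproterozoic, Mesozoic; total span 3965 Myr; longest is Paleoproterozoic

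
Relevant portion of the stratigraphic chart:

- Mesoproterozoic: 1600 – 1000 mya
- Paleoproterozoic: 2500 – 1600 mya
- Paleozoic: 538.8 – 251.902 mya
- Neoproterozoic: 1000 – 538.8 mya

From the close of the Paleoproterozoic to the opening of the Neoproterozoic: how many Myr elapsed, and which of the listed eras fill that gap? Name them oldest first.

600 million years; Mesoproterozoic

The Paleoproterozoic closes at 1600 Ma and the Neoproterozoic opens at 1000 Ma, so the interval is 1600 − 1000 = 600 Myr.
An era fits inside if it starts at or after 1600 Ma and ends at or before 1000 Ma; oldest first that gives Mesoproterozoic.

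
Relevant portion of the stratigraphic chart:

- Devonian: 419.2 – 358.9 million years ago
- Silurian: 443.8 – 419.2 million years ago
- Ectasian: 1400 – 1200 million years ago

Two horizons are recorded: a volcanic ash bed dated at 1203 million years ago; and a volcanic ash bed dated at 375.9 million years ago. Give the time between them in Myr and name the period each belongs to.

Elapsed time: 1203 − 375.9 = 827.1 Myr.
1203 Ma lies within 1400–1200 Ma: Ectasian.
375.9 Ma lies within 419.2–358.9 Ma: Devonian.

827.1 million years apart; the first in the Ectasian, the second in the Devonian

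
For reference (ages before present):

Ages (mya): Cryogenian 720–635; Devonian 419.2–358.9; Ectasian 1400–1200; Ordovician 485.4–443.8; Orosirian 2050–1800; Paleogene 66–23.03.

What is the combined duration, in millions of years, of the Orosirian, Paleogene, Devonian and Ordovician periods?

394.87 million years

Each duration: Orosirian = 250; Paleogene = 42.97; Devonian = 60.3; Ordovician = 41.6.
Sum: 250 + 42.97 + 60.3 + 41.6 = 394.87 Myr.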